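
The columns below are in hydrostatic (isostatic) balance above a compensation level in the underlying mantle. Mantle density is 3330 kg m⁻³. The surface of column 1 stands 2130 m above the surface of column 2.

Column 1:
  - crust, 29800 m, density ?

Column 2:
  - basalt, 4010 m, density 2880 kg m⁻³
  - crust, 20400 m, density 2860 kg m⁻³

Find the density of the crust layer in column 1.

Take the compensation level at the base of the deeper column (depth z_c below the surface of column 1) and equate Σ ρ_i t_i down to z_c; mantle fills any gap and the z_c terms cancel.
Column 1: 29800×ρ + (z_c − 29800)×3330
Column 2: 2130×0 + 4010×2880 + 20400×2860 + (z_c − 2130 − 24410)×3330
The z_c×3330 term appears on both sides and cancels. Collect the known terms of each column as K = Σ(ρt)_known − 3330 × (depth of known layers): K_1 = 0 − 3330×29800 = −99234000; K_2 = 69892800 − 3330×(2130 + 24410) = −18485400.
Balance: K_1 + 29800×ρ = K_2, so ρ = (K_2 − K_1)/29800 = 80748600/29800 = 2710 kg m⁻³.

2710 kg m⁻³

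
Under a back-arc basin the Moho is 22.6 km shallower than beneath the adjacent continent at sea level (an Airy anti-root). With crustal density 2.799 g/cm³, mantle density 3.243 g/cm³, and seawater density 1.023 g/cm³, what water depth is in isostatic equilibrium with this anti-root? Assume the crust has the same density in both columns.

5.65 km

Replacing a thickness d of crust by seawater at the top must be balanced by replacing crust with mantle at the base: d (ρ_c − ρ_w) = a (ρ_m − ρ_c).
d = a (ρ_m − ρ_c)/(ρ_c − ρ_w) = 22.6 km × 0.444/1.776 = 5.65 km.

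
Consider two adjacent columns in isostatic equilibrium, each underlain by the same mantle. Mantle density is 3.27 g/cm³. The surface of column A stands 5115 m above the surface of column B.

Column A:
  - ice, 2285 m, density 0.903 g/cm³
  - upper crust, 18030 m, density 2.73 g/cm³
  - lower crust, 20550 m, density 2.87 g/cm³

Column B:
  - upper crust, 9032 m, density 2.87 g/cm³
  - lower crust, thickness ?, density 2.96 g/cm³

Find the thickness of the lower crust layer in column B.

Take the compensation level at the base of the deeper column (depth z_c below the surface of column A) and equate Σ ρ_i t_i down to z_c; mantle fills any gap and the z_c terms cancel.
Column A: 2285×0.903 + 18030×2.73 + 20550×2.87 + (z_c − 40865)×3.27
Column B: 5115×0 + 9032×2.87 + x×2.96 + (z_c − 5115 − 9032 − x)×3.27
The z_c×3.27 term appears on both sides and cancels. Collect the known terms of each column as K = Σ(ρt)_known − 3.27 × (depth of known layers): K_A = 110263.755 − 3.27×40865 = −23364.795; K_B = 25921.84 − 3.27×(5115 + 9032) = −20338.85.
Balance: K_A = K_B − x×(3.27 − 2.96), so x = (K_B − K_A)/(3.27 − 2.96) = 3025.95/0.31 = 9760 m.

9760 m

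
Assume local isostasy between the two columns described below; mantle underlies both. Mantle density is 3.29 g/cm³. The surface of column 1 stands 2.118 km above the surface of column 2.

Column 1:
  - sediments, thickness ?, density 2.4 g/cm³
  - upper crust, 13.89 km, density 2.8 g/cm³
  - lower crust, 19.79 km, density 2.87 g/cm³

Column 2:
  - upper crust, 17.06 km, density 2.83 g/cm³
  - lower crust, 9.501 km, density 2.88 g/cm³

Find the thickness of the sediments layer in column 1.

4.04 km

Take the compensation level at the base of the deeper column (depth z_c below the surface of column 1) and equate Σ ρ_i t_i down to z_c; mantle fills any gap and the z_c terms cancel.
Column 1: x×2.4 + 13.89×2.8 + 19.79×2.87 + (z_c − 33.68 − x)×3.29
Column 2: 2.118×0 + 17.06×2.83 + 9.501×2.88 + (z_c − 2.118 − 26.561)×3.29
The z_c×3.29 term appears on both sides and cancels. Collect the known terms of each column as K = Σ(ρt)_known − 3.29 × (depth of known layers): K_1 = 95.6893 − 3.29×33.68 = −15.1179; K_2 = 75.64268 − 3.29×(2.118 + 26.561) = −18.71123.
Balance: K_1 − x×(3.29 − 2.4) = K_2, so x = (K_1 − K_2)/(3.29 − 2.4) = 3.59333/0.89 = 4.04 km.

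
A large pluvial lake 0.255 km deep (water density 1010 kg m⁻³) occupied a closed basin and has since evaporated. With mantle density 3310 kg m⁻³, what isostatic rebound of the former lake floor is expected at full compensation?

u = d ρ_w/ρ_m = 0.255 km × 1010/3310 = 0.0778 km.

0.0778 km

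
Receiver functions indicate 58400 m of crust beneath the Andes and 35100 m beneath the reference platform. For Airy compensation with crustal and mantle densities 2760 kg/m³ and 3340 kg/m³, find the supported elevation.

Excess crust Δ = 58400 m − 35100 m = 23300 m, split between elevation h and root r with h + r = Δ.
Airy balance ρ_c h = (ρ_m − ρ_c) r gives r = h ρ_c/(ρ_m − ρ_c), so h (1 + ρ_c/(ρ_m − ρ_c)) = Δ, i.e. h = Δ (ρ_m − ρ_c)/ρ_m.
h = 23300 m × 580/3340 = 4050 m.

4050 m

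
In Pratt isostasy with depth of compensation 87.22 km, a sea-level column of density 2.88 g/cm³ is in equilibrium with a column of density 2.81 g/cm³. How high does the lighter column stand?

ρ_ref D = ρ (D + h) → h = D (ρ_ref − ρ)/ρ.
h = 87.22 km × (2.88 − 2.81)/2.81 = 2.17 km.

2.17 km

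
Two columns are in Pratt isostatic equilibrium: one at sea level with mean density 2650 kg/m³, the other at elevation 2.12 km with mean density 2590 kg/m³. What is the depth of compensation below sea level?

91.5 km

ρ_ref D = ρ (D + h) → D (ρ_ref − ρ) = ρ h.
D = ρ h/(ρ_ref − ρ) = 2590 × 2.12 km/(2650 − 2590) = 91.5 km.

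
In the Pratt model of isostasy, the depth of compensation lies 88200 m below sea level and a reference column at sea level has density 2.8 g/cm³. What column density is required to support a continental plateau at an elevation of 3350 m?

2.7 g/cm³

Pratt balance: ρ_ref D = ρ (D + h).
ρ = ρ_ref D/(D + h) = 2.8 × 88200 m/(88200 m + 3350 m) = 2.7 g/cm³.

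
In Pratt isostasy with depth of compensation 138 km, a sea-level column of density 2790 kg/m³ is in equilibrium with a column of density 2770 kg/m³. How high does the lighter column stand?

ρ_ref D = ρ (D + h) → h = D (ρ_ref − ρ)/ρ.
h = 138 km × (2790 − 2770)/2770 = 0.996 km.

0.996 km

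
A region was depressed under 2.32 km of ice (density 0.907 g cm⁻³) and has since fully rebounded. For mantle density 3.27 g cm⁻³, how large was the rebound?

0.643 km

Removing the load lets mantle flow back in; uplift u satisfies ρ_ice t = ρ_m u.
u = t ρ_ice/ρ_m = 2.32 km × 0.907/3.27 = 0.643 km.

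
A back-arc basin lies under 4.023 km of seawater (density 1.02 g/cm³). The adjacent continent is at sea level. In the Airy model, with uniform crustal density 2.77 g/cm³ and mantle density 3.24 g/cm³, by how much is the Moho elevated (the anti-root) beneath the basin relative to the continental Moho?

For local isostatic compensation: replacing crust with seawater at the top is compensated by replacing crust with mantle at the base: d (ρ_c − ρ_w) = a (ρ_m − ρ_c).
a = d (ρ_c − ρ_w)/(ρ_m − ρ_c) = 4.023 km × 1.75/0.47 = 15 km.

15 km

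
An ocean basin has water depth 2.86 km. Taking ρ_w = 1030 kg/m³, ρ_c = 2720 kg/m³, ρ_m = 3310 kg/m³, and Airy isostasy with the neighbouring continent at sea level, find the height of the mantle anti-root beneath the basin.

Isostatic balance requires: replacing crust with seawater at the top is compensated by replacing crust with mantle at the base: d (ρ_c − ρ_w) = a (ρ_m − ρ_c).
a = d (ρ_c − ρ_w)/(ρ_m − ρ_c) = 2.86 km × 1690/590 = 8.19 km.

8.19 km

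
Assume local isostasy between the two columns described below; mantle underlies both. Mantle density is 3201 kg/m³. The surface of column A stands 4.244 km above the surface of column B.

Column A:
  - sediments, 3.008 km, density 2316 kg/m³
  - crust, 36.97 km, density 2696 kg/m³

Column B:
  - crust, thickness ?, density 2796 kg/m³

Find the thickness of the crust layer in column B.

19.1 km

Take the compensation level at the base of the deeper column (depth z_c below the surface of column A) and equate Σ ρ_i t_i down to z_c; mantle fills any gap and the z_c terms cancel.
Column A: 3.008×2316 + 36.97×2696 + (z_c − 39.978)×3201
Column B: 4.244×0 + x×2796 + (z_c − 4.244 − 0 − x)×3201
The z_c×3201 term appears on both sides and cancels. Collect the known terms of each column as K = Σ(ρt)_known − 3201 × (depth of known layers): K_A = 106637.648 − 3201×39.978 = −21331.93; K_B = 0 − 3201×(4.244 + 0) = −13585.044.
Balance: K_A = K_B − x×(3201 − 2796), so x = (K_B − K_A)/(3201 − 2796) = 7746.89/405 = 19.1 km.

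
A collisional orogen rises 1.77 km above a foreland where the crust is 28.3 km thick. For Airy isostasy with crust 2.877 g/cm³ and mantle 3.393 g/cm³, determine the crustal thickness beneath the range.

Root depth r = h ρ_c / (ρ_m − ρ_c) = 1.77 km × 2.877 / 0.516 = 9.869 km.
Total thickness = T + h + r = 28.3 km + 1.77 km + 9.869 km = 39.9 km.

39.9 km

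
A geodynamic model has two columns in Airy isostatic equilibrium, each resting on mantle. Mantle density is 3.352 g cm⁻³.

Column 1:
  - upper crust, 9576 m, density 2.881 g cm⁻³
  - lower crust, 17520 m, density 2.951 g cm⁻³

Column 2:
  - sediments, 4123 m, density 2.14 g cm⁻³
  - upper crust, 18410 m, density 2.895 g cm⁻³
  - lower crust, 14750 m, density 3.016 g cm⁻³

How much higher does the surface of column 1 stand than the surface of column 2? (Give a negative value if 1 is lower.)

For any compensation level in the mantle, the mantle terms cancel and isostasy reduces to e = (Σt_1 − Σt_2) − (Σ(ρt)_1 − Σ(ρt)_2) / ρ_m.
Σt_1 = 27096 m; Σt_2 = 37283 m; Σ(ρt)_1 = 79289.976; Σ(ρt)_2 = 106606.17 (in m·g cm⁻³).
e = (27096 − 37283) − (79289.976 − 106606.17) / 3.352 = −2040 m.

−2040 m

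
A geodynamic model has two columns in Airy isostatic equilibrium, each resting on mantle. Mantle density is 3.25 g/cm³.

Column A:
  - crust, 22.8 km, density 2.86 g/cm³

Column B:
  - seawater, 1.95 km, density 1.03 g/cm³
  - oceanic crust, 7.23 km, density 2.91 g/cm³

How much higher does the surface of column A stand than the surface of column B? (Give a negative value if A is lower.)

For any compensation level in the mantle, the mantle terms cancel and isostasy reduces to e = (Σt_A − Σt_B) − (Σ(ρt)_A − Σ(ρt)_B) / ρ_m.
Σt_A = 22.8 km; Σt_B = 9.18 km; Σ(ρt)_A = 65.208; Σ(ρt)_B = 23.0478 (in km·g/cm³).
e = (22.8 − 9.18) − (65.208 − 23.0478) / 3.25 = 0.648 km.

0.648 km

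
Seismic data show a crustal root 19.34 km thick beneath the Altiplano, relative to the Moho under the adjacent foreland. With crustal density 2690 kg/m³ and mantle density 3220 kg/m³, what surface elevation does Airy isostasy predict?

3.81 km

In Airy isostatic equilibrium: ρ_c h = (ρ_m − ρ_c) r.
h = r (ρ_m − ρ_c) / ρ_c = 19.34 km × (3220 − 2690) / 2690 = 3.81 km.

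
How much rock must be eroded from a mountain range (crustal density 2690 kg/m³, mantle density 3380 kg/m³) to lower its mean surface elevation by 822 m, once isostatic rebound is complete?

Net drop Δ = e − u = e − e ρ_c/ρ_m = e (ρ_m − ρ_c)/ρ_m.
e = Δ ρ_m/(ρ_m − ρ_c) = 822 m × 3380/690 = 4030 m.

4030 m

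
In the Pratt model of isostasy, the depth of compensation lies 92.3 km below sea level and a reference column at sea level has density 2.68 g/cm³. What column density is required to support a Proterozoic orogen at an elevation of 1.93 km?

2.63 g/cm³

Pratt balance: ρ_ref D = ρ (D + h).
ρ = ρ_ref D/(D + h) = 2.68 × 92.3 km/(92.3 km + 1.93 km) = 2.63 g/cm³.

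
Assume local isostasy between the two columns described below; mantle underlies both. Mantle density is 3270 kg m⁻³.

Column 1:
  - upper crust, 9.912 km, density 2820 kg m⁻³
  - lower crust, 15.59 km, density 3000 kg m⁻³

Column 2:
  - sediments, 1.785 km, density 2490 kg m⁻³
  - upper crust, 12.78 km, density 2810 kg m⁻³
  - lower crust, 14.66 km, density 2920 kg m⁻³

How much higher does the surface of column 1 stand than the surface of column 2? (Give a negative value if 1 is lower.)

−1.14 km

For any compensation level in the mantle, the mantle terms cancel and isostasy reduces to e = (Σt_1 − Σt_2) − (Σ(ρt)_1 − Σ(ρt)_2) / ρ_m.
Σt_1 = 25.502 km; Σt_2 = 29.225 km; Σ(ρt)_1 = 74721.84; Σ(ρt)_2 = 83163.65 (in km·kg m⁻³).
e = (25.502 − 29.225) − (74721.84 − 83163.65) / 3270 = −1.14 km.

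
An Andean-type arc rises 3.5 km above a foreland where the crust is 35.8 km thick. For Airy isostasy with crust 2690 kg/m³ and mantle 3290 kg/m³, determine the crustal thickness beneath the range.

Root depth r = h ρ_c / (ρ_m − ρ_c) = 3.5 km × 2690 / 600 = 15.69 km.
Total thickness = T + h + r = 35.8 km + 3.5 km + 15.69 km = 55 km.

55 km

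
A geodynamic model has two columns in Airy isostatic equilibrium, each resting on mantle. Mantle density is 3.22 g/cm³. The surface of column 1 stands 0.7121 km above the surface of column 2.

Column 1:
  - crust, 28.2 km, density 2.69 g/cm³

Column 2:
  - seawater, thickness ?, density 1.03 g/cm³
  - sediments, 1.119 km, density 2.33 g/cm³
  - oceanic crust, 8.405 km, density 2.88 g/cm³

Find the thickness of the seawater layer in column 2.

Take the compensation level at the base of the deeper column (depth z_c below the surface of column 1) and equate Σ ρ_i t_i down to z_c; mantle fills any gap and the z_c terms cancel.
Column 1: 28.2×2.69 + (z_c − 28.2)×3.22
Column 2: 0.7121×0 + x×1.03 + 1.119×2.33 + 8.405×2.88 + (z_c − 0.7121 − 9.524 − x)×3.22
The z_c×3.22 term appears on both sides and cancels. Collect the known terms of each column as K = Σ(ρt)_known − 3.22 × (depth of known layers): K_1 = 75.858 − 3.22×28.2 = −14.946; K_2 = 26.81367 − 3.22×(0.7121 + 9.524) = −6.146572.
Balance: K_1 = K_2 − x×(3.22 − 1.03), so x = (K_2 − K_1)/(3.22 − 1.03) = 8.79943/2.19 = 4.02 km.

4.02 km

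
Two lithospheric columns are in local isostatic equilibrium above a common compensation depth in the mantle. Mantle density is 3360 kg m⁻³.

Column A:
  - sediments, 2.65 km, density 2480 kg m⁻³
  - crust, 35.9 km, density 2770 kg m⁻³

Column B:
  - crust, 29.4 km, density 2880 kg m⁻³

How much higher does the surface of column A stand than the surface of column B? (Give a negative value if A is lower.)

2.8 km

For any compensation level in the mantle, the mantle terms cancel and isostasy reduces to e = (Σt_A − Σt_B) − (Σ(ρt)_A − Σ(ρt)_B) / ρ_m.
Σt_A = 38.55 km; Σt_B = 29.4 km; Σ(ρt)_A = 106015; Σ(ρt)_B = 84672 (in km·kg m⁻³).
e = (38.55 − 29.4) − (106015 − 84672) / 3360 = 2.8 km.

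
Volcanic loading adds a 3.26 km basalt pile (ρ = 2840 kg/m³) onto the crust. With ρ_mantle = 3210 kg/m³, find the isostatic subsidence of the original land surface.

2.88 km

Subaerial loading: s = t ρ_load / ρ_m.
s = 3.26 km × 2840/3210 = 2.88 km.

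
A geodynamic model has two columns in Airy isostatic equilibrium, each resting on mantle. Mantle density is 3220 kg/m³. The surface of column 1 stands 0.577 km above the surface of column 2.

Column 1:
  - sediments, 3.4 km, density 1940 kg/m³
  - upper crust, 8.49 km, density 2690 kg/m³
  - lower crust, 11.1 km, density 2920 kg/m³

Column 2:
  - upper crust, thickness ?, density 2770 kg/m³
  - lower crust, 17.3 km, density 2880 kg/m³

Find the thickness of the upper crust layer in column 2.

9.87 km

Take the compensation level at the base of the deeper column (depth z_c below the surface of column 1) and equate Σ ρ_i t_i down to z_c; mantle fills any gap and the z_c terms cancel.
Column 1: 3.4×1940 + 8.49×2690 + 11.1×2920 + (z_c − 22.99)×3220
Column 2: 0.577×0 + x×2770 + 17.3×2880 + (z_c − 0.577 − 17.3 − x)×3220
The z_c×3220 term appears on both sides and cancels. Collect the known terms of each column as K = Σ(ρt)_known − 3220 × (depth of known layers): K_1 = 61846.1 − 3220×22.99 = −12181.7; K_2 = 49824 − 3220×(0.577 + 17.3) = −7739.94.
Balance: K_1 = K_2 − x×(3220 − 2770), so x = (K_2 − K_1)/(3220 − 2770) = 4441.76/450 = 9.87 km.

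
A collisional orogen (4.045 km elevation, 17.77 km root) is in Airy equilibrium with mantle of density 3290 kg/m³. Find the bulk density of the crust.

ρ_c h = (ρ_m − ρ_c) r → ρ_c (h + r) = ρ_m r → ρ_c = ρ_m r / (h + r).
ρ_c = 3290 × 17.77 km / (4.045 km + 17.77 km) = 2680 kg/m³.

2680 kg/m³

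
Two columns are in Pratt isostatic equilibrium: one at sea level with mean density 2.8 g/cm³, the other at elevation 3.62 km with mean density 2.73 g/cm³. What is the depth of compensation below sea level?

ρ_ref D = ρ (D + h) → D (ρ_ref − ρ) = ρ h.
D = ρ h/(ρ_ref − ρ) = 2.73 × 3.62 km/(2.8 − 2.73) = 141 km.

141 km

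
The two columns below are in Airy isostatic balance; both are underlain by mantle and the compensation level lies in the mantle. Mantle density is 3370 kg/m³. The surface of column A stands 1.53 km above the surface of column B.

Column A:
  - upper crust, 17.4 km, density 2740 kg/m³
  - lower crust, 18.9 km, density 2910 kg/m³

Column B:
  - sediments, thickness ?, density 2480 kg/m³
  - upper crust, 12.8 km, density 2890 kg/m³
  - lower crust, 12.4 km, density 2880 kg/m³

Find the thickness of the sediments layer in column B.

2.56 km

Take the compensation level at the base of the deeper column (depth z_c below the surface of column A) and equate Σ ρ_i t_i down to z_c; mantle fills any gap and the z_c terms cancel.
Column A: 17.4×2740 + 18.9×2910 + (z_c − 36.3)×3370
Column B: 1.53×0 + x×2480 + 12.8×2890 + 12.4×2880 + (z_c − 1.53 − 25.2 − x)×3370
The z_c×3370 term appears on both sides and cancels. Collect the known terms of each column as K = Σ(ρt)_known − 3370 × (depth of known layers): K_A = 102675 − 3370×36.3 = −19656; K_B = 72704 − 3370×(1.53 + 25.2) = −17376.1.
Balance: K_A = K_B − x×(3370 − 2480), so x = (K_B − K_A)/(3370 − 2480) = 2279.9/890 = 2.56 km.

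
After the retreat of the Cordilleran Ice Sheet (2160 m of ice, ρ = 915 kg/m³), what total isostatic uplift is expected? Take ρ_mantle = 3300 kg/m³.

599 m

Removing the load lets mantle flow back in; uplift u satisfies ρ_ice t = ρ_m u.
u = t ρ_ice/ρ_m = 2160 m × 915/3300 = 599 m.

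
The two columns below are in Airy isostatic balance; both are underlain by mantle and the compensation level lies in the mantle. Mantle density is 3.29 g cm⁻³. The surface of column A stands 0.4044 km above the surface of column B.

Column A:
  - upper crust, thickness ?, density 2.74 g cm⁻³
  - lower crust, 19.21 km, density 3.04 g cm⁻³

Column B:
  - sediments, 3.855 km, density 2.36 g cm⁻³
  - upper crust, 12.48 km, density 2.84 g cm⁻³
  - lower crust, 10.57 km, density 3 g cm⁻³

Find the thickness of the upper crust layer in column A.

16 km

Take the compensation level at the base of the deeper column (depth z_c below the surface of column A) and equate Σ ρ_i t_i down to z_c; mantle fills any gap and the z_c terms cancel.
Column A: x×2.74 + 19.21×3.04 + (z_c − 19.21 − x)×3.29
Column B: 0.4044×0 + 3.855×2.36 + 12.48×2.84 + 10.57×3 + (z_c − 0.4044 − 26.905)×3.29
The z_c×3.29 term appears on both sides and cancels. Collect the known terms of each column as K = Σ(ρt)_known − 3.29 × (depth of known layers): K_A = 58.3984 − 3.29×19.21 = −4.8025; K_B = 76.251 − 3.29×(0.4044 + 26.905) = −13.596926.
Balance: K_A − x×(3.29 − 2.74) = K_B, so x = (K_A − K_B)/(3.29 − 2.74) = 8.79443/0.55 = 16 km.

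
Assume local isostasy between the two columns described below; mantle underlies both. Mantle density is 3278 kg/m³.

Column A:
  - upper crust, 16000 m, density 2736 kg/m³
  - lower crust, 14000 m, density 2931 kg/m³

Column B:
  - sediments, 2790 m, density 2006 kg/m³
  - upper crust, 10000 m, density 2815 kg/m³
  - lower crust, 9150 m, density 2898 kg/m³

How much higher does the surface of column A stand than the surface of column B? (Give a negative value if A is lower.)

572 m

For any compensation level in the mantle, the mantle terms cancel and isostasy reduces to e = (Σt_A − Σt_B) − (Σ(ρt)_A − Σ(ρt)_B) / ρ_m.
Σt_A = 30000 m; Σt_B = 21940 m; Σ(ρt)_A = 84810000; Σ(ρt)_B = 60263440 (in m·kg/m³).
e = (30000 − 21940) − (84810000 − 60263440) / 3278 = 572 m.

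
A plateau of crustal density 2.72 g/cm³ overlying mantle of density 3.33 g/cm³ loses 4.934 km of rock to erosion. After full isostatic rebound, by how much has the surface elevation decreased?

Rebound u = e ρ_c/ρ_m = 4.934 km × 2.72/3.33 = 4.03 km.
Net surface drop = e − u = 4.934 km − 4.03 km = e (ρ_m − ρ_c)/ρ_m = 0.904 km.

0.904 km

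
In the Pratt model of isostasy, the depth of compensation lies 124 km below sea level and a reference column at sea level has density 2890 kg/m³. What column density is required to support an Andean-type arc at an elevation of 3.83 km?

Pratt balance: ρ_ref D = ρ (D + h).
ρ = ρ_ref D/(D + h) = 2890 × 124 km/(124 km + 3.83 km) = 2800 kg/m³.

2800 kg/m³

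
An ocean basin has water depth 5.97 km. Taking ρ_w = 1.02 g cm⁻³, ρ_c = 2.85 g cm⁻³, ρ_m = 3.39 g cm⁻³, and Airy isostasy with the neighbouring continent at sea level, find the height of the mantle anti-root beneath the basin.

20.2 km

Equating mass per unit area of the two columns: replacing crust with seawater at the top is compensated by replacing crust with mantle at the base: d (ρ_c − ρ_w) = a (ρ_m − ρ_c).
a = d (ρ_c − ρ_w)/(ρ_m − ρ_c) = 5.97 km × 1.83/0.54 = 20.2 km.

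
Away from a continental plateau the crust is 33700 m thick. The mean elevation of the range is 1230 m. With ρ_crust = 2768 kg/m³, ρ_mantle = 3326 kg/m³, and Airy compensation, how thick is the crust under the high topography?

Root depth r = h ρ_c / (ρ_m − ρ_c) = 1230 m × 2768 / 558 = 6102 m.
Total thickness = T + h + r = 33700 m + 1230 m + 6102 m = 41000 m.

41000 m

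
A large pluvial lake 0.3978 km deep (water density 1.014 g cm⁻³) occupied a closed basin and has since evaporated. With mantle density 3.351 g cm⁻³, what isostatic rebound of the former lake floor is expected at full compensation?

u = d ρ_w/ρ_m = 0.3978 km × 1.014/3.351 = 0.12 km.

0.12 km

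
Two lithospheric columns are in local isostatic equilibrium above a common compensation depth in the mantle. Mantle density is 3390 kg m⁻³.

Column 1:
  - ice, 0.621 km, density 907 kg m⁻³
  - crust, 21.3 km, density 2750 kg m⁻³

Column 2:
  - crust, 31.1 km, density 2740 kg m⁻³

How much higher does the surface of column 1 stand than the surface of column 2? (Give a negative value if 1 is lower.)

For any compensation level in the mantle, the mantle terms cancel and isostasy reduces to e = (Σt_1 − Σt_2) − (Σ(ρt)_1 − Σ(ρt)_2) / ρ_m.
Σt_1 = 21.921 km; Σt_2 = 31.1 km; Σ(ρt)_1 = 59138.247; Σ(ρt)_2 = 85214 (in km·kg m⁻³).
e = (21.921 − 31.1) − (59138.247 − 85214) / 3390 = −1.49 km.

−1.49 km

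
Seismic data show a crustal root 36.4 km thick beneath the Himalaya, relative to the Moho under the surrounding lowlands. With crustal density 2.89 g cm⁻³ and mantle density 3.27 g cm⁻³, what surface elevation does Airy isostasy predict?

4.79 km

Isostatic balance requires: ρ_c h = (ρ_m − ρ_c) r.
h = r (ρ_m − ρ_c) / ρ_c = 36.4 km × (3.27 − 2.89) / 2.89 = 4.79 km.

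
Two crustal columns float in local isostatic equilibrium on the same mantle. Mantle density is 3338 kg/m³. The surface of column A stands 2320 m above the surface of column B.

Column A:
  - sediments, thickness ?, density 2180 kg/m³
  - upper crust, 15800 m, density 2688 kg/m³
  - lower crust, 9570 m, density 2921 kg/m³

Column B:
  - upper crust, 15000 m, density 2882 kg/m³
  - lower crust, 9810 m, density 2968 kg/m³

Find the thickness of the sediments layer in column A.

Take the compensation level at the base of the deeper column (depth z_c below the surface of column A) and equate Σ ρ_i t_i down to z_c; mantle fills any gap and the z_c terms cancel.
Column A: x×2180 + 15800×2688 + 9570×2921 + (z_c − 25370 − x)×3338
Column B: 2320×0 + 15000×2882 + 9810×2968 + (z_c − 2320 − 24810)×3338
The z_c×3338 term appears on both sides and cancels. Collect the known terms of each column as K = Σ(ρt)_known − 3338 × (depth of known layers): K_A = 70424370 − 3338×25370 = −14260690; K_B = 72346080 − 3338×(2320 + 24810) = −18213860.
Balance: K_A − x×(3338 − 2180) = K_B, so x = (K_A − K_B)/(3338 − 2180) = 3953170/1158 = 3410 m.

3410 m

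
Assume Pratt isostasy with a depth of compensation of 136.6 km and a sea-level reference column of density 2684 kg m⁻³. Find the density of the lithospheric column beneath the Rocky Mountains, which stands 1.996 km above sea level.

2650 kg m⁻³

Pratt balance: ρ_ref D = ρ (D + h).
ρ = ρ_ref D/(D + h) = 2684 × 136.6 km/(136.6 km + 1.996 km) = 2650 kg m⁻³.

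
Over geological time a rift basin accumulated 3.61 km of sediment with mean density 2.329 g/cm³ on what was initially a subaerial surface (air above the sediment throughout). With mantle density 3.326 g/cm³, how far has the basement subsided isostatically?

2.53 km

Subaerial load: s = t ρ_sed / ρ_m = 3.61 km × 2.329/3.326 = 2.53 km.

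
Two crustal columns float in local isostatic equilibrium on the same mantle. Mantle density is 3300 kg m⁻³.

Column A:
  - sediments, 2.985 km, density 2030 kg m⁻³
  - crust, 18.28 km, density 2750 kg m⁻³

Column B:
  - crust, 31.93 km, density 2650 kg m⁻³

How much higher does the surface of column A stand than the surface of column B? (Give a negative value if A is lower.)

−2.09 km

For any compensation level in the mantle, the mantle terms cancel and isostasy reduces to e = (Σt_A − Σt_B) − (Σ(ρt)_A − Σ(ρt)_B) / ρ_m.
Σt_A = 21.265 km; Σt_B = 31.93 km; Σ(ρt)_A = 56329.55; Σ(ρt)_B = 84614.5 (in km·kg m⁻³).
e = (21.265 − 31.93) − (56329.55 − 84614.5) / 3300 = −2.09 km.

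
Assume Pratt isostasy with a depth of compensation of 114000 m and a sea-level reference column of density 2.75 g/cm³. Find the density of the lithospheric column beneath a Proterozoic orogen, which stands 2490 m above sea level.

2.69 g/cm³

Pratt balance: ρ_ref D = ρ (D + h).
ρ = ρ_ref D/(D + h) = 2.75 × 114000 m/(114000 m + 2490 m) = 2.69 g/cm³.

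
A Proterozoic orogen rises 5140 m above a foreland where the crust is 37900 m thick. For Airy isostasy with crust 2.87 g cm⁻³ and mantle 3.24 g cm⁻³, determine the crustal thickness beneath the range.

Root depth r = h ρ_c / (ρ_m − ρ_c) = 5140 m × 2.87 / 0.37 = 39870 m.
Total thickness = T + h + r = 37900 m + 5140 m + 39870 m = 82900 m.

82900 m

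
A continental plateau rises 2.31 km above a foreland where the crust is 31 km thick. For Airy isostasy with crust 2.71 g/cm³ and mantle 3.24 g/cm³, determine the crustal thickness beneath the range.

Root depth r = h ρ_c / (ρ_m − ρ_c) = 2.31 km × 2.71 / 0.53 = 11.81 km.
Total thickness = T + h + r = 31 km + 2.31 km + 11.81 km = 45.1 km.

45.1 km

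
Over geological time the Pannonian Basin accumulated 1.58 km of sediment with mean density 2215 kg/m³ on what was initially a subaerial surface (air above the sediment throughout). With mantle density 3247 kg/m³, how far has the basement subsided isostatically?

Subaerial load: s = t ρ_sed / ρ_m = 1.58 km × 2215/3247 = 1.08 km.

1.08 km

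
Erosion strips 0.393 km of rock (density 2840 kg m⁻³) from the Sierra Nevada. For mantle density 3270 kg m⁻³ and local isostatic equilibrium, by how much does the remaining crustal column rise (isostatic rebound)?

Unloading: uplift u = e ρ_c/ρ_m = 0.393 km × 2840/3270 = 0.341 km.

0.341 km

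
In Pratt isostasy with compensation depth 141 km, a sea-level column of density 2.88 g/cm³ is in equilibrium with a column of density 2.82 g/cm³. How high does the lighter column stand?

ρ_ref D = ρ (D + h) → h = D (ρ_ref − ρ)/ρ.
h = 141 km × (2.88 − 2.82)/2.82 = 3 km.

3 km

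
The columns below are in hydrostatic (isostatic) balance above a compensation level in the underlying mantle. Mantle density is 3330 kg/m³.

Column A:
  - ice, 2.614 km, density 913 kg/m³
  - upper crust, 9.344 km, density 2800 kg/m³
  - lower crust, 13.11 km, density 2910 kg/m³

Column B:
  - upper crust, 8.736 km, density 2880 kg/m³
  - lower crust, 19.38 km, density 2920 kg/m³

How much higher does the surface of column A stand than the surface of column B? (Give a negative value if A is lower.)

1.47 km

For any compensation level in the mantle, the mantle terms cancel and isostasy reduces to e = (Σt_A − Σt_B) − (Σ(ρt)_A − Σ(ρt)_B) / ρ_m.
Σt_A = 25.068 km; Σt_B = 28.116 km; Σ(ρt)_A = 66699.882; Σ(ρt)_B = 81749.28 (in km·kg/m³).
e = (25.068 − 28.116) − (66699.882 − 81749.28) / 3330 = 1.47 km.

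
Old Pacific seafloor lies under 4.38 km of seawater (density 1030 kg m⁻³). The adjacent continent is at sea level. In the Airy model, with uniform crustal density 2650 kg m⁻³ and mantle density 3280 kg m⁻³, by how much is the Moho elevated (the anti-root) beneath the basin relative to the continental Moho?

11.3 km

For local isostatic compensation: replacing crust with seawater at the top is compensated by replacing crust with mantle at the base: d (ρ_c − ρ_w) = a (ρ_m − ρ_c).
a = d (ρ_c − ρ_w)/(ρ_m − ρ_c) = 4.38 km × 1620/630 = 11.3 km.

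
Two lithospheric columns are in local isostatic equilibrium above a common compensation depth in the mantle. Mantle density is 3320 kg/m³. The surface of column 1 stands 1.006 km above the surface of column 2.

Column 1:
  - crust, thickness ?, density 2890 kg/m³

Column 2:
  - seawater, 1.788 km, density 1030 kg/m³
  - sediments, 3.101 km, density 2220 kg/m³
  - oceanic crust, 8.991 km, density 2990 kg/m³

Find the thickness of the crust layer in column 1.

Take the compensation level at the base of the deeper column (depth z_c below the surface of column 1) and equate Σ ρ_i t_i down to z_c; mantle fills any gap and the z_c terms cancel.
Column 1: x×2890 + (z_c − 0 − x)×3320
Column 2: 1.006×0 + 1.788×1030 + 3.101×2220 + 8.991×2990 + (z_c − 1.006 − 13.88)×3320
The z_c×3320 term appears on both sides and cancels. Collect the known terms of each column as K = Σ(ρt)_known − 3320 × (depth of known layers): K_1 = 0 − 3320×0 = 0; K_2 = 35608.95 − 3320×(1.006 + 13.88) = −13812.57.
Balance: K_1 − x×(3320 − 2890) = K_2, so x = (K_1 − K_2)/(3320 − 2890) = 13812.6/430 = 32.1 km.

32.1 km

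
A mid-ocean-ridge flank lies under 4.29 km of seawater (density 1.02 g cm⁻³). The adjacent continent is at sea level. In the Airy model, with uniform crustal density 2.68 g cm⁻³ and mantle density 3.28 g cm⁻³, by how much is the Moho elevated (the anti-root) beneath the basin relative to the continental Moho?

Isostatic balance requires: replacing crust with seawater at the top is compensated by replacing crust with mantle at the base: d (ρ_c − ρ_w) = a (ρ_m − ρ_c).
a = d (ρ_c − ρ_w)/(ρ_m − ρ_c) = 4.29 km × 1.66/0.6 = 11.9 km.

11.9 km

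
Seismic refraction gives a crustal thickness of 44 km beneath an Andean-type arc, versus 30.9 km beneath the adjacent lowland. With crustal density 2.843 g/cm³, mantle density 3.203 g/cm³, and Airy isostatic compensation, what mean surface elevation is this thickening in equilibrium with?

Excess crust Δ = 44 km − 30.9 km = 13.1 km, split between elevation h and root r with h + r = Δ.
Airy balance ρ_c h = (ρ_m − ρ_c) r gives r = h ρ_c/(ρ_m − ρ_c), so h (1 + ρ_c/(ρ_m − ρ_c)) = Δ, i.e. h = Δ (ρ_m − ρ_c)/ρ_m.
h = 13.1 km × 0.36/3.203 = 1.47 km.

1.47 km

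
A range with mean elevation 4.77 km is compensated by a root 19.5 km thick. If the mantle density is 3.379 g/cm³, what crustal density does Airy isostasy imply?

ρ_c h = (ρ_m − ρ_c) r → ρ_c (h + r) = ρ_m r → ρ_c = ρ_m r / (h + r).
ρ_c = 3.379 × 19.5 km / (4.77 km + 19.5 km) = 2.71 g/cm³.

2.71 g/cm³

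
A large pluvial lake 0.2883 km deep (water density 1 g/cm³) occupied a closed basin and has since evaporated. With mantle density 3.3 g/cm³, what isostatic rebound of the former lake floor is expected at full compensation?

u = d ρ_w/ρ_m = 0.2883 km × 1/3.3 = 0.0874 km.

0.0874 km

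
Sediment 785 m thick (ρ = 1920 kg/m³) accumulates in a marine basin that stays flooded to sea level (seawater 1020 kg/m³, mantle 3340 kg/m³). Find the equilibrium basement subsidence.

305 m

Submarine loading: the sediment displaces seawater, and the subsidence is in turn flooded, so s (ρ_m − ρ_w) = t (ρ_sed − ρ_w).
s = 785 m × (1920 − 1020) / (3340 − 1020) = 305 m.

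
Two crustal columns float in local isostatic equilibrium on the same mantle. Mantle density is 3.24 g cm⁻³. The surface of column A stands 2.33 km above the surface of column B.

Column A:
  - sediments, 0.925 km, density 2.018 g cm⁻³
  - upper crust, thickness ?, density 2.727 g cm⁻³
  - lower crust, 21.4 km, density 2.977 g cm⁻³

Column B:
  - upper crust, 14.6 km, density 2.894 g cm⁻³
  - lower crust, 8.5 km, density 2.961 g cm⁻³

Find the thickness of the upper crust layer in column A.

16 km

Take the compensation level at the base of the deeper column (depth z_c below the surface of column A) and equate Σ ρ_i t_i down to z_c; mantle fills any gap and the z_c terms cancel.
Column A: 0.925×2.018 + x×2.727 + 21.4×2.977 + (z_c − 22.325 − x)×3.24
Column B: 2.33×0 + 14.6×2.894 + 8.5×2.961 + (z_c − 2.33 − 23.1)×3.24
The z_c×3.24 term appears on both sides and cancels. Collect the known terms of each column as K = Σ(ρt)_known − 3.24 × (depth of known layers): K_A = 65.57445 − 3.24×22.325 = −6.75855; K_B = 67.4209 − 3.24×(2.33 + 23.1) = −14.9723.
Balance: K_A − x×(3.24 − 2.727) = K_B, so x = (K_A − K_B)/(3.24 − 2.727) = 8.21375/0.513 = 16 km.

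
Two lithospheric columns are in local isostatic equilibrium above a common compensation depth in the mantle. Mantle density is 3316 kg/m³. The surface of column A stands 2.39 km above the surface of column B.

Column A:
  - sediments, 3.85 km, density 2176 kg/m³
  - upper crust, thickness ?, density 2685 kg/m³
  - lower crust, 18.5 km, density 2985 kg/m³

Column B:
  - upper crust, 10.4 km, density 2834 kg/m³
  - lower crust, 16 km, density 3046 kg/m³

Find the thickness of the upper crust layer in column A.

Take the compensation level at the base of the deeper column (depth z_c below the surface of column A) and equate Σ ρ_i t_i down to z_c; mantle fills any gap and the z_c terms cancel.
Column A: 3.85×2176 + x×2685 + 18.5×2985 + (z_c − 22.35 − x)×3316
Column B: 2.39×0 + 10.4×2834 + 16×3046 + (z_c − 2.39 − 26.4)×3316
The z_c×3316 term appears on both sides and cancels. Collect the known terms of each column as K = Σ(ρt)_known − 3316 × (depth of known layers): K_A = 63600.1 − 3316×22.35 = −10512.5; K_B = 78209.6 − 3316×(2.39 + 26.4) = −17258.04.
Balance: K_A − x×(3316 − 2685) = K_B, so x = (K_A − K_B)/(3316 − 2685) = 6745.54/631 = 10.7 km.

10.7 km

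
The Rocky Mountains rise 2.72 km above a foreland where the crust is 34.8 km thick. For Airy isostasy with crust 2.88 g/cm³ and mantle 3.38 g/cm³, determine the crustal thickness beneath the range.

Root depth r = h ρ_c / (ρ_m − ρ_c) = 2.72 km × 2.88 / 0.5 = 15.67 km.
Total thickness = T + h + r = 34.8 km + 2.72 km + 15.67 km = 53.2 km.

53.2 km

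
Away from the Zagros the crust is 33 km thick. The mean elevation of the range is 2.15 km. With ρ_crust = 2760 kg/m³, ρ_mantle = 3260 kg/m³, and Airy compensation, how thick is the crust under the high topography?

Root depth r = h ρ_c / (ρ_m − ρ_c) = 2.15 km × 2760 / 500 = 11.87 km.
Total thickness = T + h + r = 33 km + 2.15 km + 11.87 km = 47 km.

47 km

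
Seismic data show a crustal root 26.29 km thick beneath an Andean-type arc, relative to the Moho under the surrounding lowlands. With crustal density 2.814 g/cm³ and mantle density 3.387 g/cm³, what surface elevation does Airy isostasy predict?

Equating mass per unit area of the two columns: ρ_c h = (ρ_m − ρ_c) r.
h = r (ρ_m − ρ_c) / ρ_c = 26.29 km × (3.387 − 2.814) / 2.814 = 5.35 km.

5.35 km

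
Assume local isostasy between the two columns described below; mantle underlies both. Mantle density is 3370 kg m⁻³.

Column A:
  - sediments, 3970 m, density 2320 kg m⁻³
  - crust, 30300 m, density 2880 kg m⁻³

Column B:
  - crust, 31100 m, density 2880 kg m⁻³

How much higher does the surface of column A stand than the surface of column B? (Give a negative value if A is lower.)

1120 m

For any compensation level in the mantle, the mantle terms cancel and isostasy reduces to e = (Σt_A − Σt_B) − (Σ(ρt)_A − Σ(ρt)_B) / ρ_m.
Σt_A = 34270 m; Σt_B = 31100 m; Σ(ρt)_A = 96474400; Σ(ρt)_B = 89568000 (in m·kg m⁻³).
e = (34270 − 31100) − (96474400 − 89568000) / 3370 = 1120 m.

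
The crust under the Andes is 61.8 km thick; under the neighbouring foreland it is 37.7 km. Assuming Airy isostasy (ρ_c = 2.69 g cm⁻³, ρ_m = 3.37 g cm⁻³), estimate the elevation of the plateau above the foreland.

Excess crust Δ = 61.8 km − 37.7 km = 24.1 km, split between elevation h and root r with h + r = Δ.
Airy balance ρ_c h = (ρ_m − ρ_c) r gives r = h ρ_c/(ρ_m − ρ_c), so h (1 + ρ_c/(ρ_m − ρ_c)) = Δ, i.e. h = Δ (ρ_m − ρ_c)/ρ_m.
h = 24.1 km × 0.68/3.37 = 4.86 km.

4.86 km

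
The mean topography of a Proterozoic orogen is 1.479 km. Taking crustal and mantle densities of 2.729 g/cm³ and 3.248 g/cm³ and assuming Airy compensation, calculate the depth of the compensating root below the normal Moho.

Equating mass per unit area of the two columns: the weight of the topography is balanced by the buoyancy of the root, ρ_c h = (ρ_m − ρ_c) r.
r = h · ρ_c / (ρ_m − ρ_c) = 1.479 km × 2.729 / (3.248 − 2.729) = 7.78 km.

7.78 km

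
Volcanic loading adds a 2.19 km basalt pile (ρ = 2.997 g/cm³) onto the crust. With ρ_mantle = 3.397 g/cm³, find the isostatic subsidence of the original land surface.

1.93 km

Subaerial loading: s = t ρ_load / ρ_m.
s = 2.19 km × 2.997/3.397 = 1.93 km.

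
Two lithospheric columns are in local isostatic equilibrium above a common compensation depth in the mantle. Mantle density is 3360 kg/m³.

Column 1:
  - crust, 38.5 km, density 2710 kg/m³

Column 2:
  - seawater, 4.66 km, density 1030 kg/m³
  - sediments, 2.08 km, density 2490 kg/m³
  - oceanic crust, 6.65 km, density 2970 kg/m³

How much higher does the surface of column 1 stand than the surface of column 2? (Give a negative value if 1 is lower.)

For any compensation level in the mantle, the mantle terms cancel and isostasy reduces to e = (Σt_1 − Σt_2) − (Σ(ρt)_1 − Σ(ρt)_2) / ρ_m.
Σt_1 = 38.5 km; Σt_2 = 13.39 km; Σ(ρt)_1 = 104335; Σ(ρt)_2 = 29729.5 (in km·kg/m³).
e = (38.5 − 13.39) − (104335 − 29729.5) / 3360 = 2.91 km.

2.91 km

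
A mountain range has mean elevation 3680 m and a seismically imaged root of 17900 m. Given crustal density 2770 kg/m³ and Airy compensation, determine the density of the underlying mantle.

Airy balance: ρ_c h = (ρ_m − ρ_c) r → ρ_m = ρ_c (1 + h/r).
ρ_m = 2770 × (1 + 3680 m/17900 m) = 3340 kg/m³.

3340 kg/m³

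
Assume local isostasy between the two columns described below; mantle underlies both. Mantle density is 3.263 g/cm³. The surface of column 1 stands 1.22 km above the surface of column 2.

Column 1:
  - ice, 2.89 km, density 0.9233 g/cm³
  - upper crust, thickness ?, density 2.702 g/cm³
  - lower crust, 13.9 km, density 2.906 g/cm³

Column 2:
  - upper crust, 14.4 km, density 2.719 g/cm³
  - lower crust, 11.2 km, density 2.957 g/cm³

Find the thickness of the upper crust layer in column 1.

6.27 km

Take the compensation level at the base of the deeper column (depth z_c below the surface of column 1) and equate Σ ρ_i t_i down to z_c; mantle fills any gap and the z_c terms cancel.
Column 1: 2.89×0.9233 + x×2.702 + 13.9×2.906 + (z_c − 16.79 − x)×3.263
Column 2: 1.22×0 + 14.4×2.719 + 11.2×2.957 + (z_c − 1.22 − 25.6)×3.263
The z_c×3.263 term appears on both sides and cancels. Collect the known terms of each column as K = Σ(ρt)_known − 3.263 × (depth of known layers): K_1 = 43.061737 − 3.263×16.79 = −11.724033; K_2 = 72.272 − 3.263×(1.22 + 25.6) = −15.24166.
Balance: K_1 − x×(3.263 − 2.702) = K_2, so x = (K_1 − K_2)/(3.263 − 2.702) = 3.51763/0.561 = 6.27 km.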